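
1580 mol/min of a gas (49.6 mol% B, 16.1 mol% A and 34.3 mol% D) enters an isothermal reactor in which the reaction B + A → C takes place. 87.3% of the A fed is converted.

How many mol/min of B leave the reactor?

562 mol/min

A reacted = 0.873 × 254.4 = 222.1 mol/min; ν_A = −1, so ξ = 222.1/1 = 222.1 mol/min.
Outlet amounts (n = n₀ + ν ξ):
  B: 783.7 − 1(222.1) = 561.6
  A: 254.4 − 1(222.1) = 32.31
  C: 0 + 1(222.1) = 222.1
  D: 541.9 (inert)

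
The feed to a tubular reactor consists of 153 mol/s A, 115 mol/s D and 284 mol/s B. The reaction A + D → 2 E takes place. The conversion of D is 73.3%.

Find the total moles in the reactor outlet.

D reacted = 0.733 × 115 = 84.3 mol/s; ν_D = −1, so ξ = 84.3/1 = 84.3 mol/s.
Outlet amounts (n = n₀ + ν ξ):
  A: 153 − 1(84.3) = 68.7
  D: 115 − 1(84.3) = 30.7
  E: 0 + 2(84.3) = 168.6
  B: 284 (inert)
Total out = 68.7 + 30.7 + 168.6 + 284 = 552 mol/s.

552 mol/s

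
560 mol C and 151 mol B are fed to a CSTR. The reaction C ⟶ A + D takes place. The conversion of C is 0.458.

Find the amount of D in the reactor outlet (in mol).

256 mol

C reacted = 0.458 × 560 = 256.5 mol; ν_C = −1, so ξ = 256.5/1 = 256.5 mol.
Outlet amounts (n = n₀ + ν ξ):
  C: 560 − 1(256.5) = 303.5
  A: 0 + 1(256.5) = 256.5
  D: 0 + 1(256.5) = 256.5
  B: 151 (inert)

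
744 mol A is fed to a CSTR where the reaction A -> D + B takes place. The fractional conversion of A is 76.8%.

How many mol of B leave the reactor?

571 mol

A reacted = 0.768 × 744 = 571.4 mol; ν_A = −1, so ξ = 571.4/1 = 571.4 mol.
Outlet amounts (n = n₀ + ν ξ):
  A: 744 − 1(571.4) = 172.6
  D: 0 + 1(571.4) = 571.4
  B: 0 + 1(571.4) = 571.4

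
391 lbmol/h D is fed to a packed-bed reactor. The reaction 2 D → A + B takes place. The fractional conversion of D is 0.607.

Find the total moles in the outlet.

D reacted = 0.607 × 391 = 237.3 lbmol/h; ν_D = −2, so ξ = 237.3/2 = 118.7 lbmol/h.
Outlet amounts (n = n₀ + ν ξ):
  D: 391 − 2(118.7) = 153.7
  A: 0 + 1(118.7) = 118.7
  B: 0 + 1(118.7) = 118.7
Total out = 153.7 + 118.7 + 118.7 = 391 lbmol/h.

391 lbmol/h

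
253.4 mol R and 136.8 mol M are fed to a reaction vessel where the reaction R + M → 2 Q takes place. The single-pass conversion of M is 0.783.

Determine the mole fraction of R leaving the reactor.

M reacted = 0.783 × 136.8 = 107.1 mol; ν_M = −1, so ξ = 107.1/1 = 107.1 mol.
Outlet amounts (n = n₀ + ν ξ):
  R: 253.4 − 1(107.1) = 146.3
  M: 136.8 − 1(107.1) = 29.69
  Q: 0 + 2(107.1) = 214.2
Total out = 390.2 mol; y_R = 146.3 / 390.2 = 0.3749.

0.375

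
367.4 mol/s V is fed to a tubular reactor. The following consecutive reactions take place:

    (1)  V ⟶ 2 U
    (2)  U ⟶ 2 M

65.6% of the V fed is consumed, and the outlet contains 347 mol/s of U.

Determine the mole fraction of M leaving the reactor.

0.363

Conversion of V: V consumed = 1ξ₁ = 0.656 × 367.4 → ξ₁ = 241 mol/s.
U balance: n_U = 0 + 2ξ₁ − 1ξ₂ = 347 → ξ₂ = (2·241 − 347)/1 = 135 mol/s.
Outlet amounts (n = n₀ + Σ ν·ξ):
  V: 367.4 − 1(241) = 126.4
  U: 0 + 2(241) − 1(135) = 347
  M: 0 + 2(135) = 270.1
Total out = 743.4 mol/s; y_M = 270.1 / 743.4 = 0.3633.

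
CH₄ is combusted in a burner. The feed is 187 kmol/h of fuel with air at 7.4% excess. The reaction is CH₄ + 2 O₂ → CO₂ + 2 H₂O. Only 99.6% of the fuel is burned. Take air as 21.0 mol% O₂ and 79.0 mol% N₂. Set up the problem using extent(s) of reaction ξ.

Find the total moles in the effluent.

Stoichiometric O₂ = 2 × 187 = 374 kmol/h; O₂ fed = 374 × 1.074 = 401.7 kmol/h.
N₂ fed = 401.7 × 79/21 = 1511 kmol/h.
Fuel reacted = 0.996 × 187 → ξ = 186.3 kmol/h.
Outlet (n = n₀ + ν ξ):
  CH₄: 187 − 1(186.3) = 0.748
  O₂: 401.7 − 2(186.3) = 29.17
  N₂: 1511 (inert)
  CO₂: 0 + 1(186.3) = 186.3
  H₂O: 0 + 2(186.3) = 372.5
Total out = 0.748 + 29.17 + 1511 + 186.3 + 372.5 = 2100 kmol/h.

2100 kmol/h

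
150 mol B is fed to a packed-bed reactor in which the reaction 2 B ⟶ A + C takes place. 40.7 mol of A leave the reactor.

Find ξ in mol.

ξ = 40.7 mol

For A: n = n₀ + 1ξ → 40.7 = 0 + 1ξ, giving ξ = 40.7 mol.
Outlet amounts (n = n₀ + ν ξ):
  B: 150 − 2(40.7) = 68.6
  A: 0 + 1(40.7) = 40.7
  C: 0 + 1(40.7) = 40.7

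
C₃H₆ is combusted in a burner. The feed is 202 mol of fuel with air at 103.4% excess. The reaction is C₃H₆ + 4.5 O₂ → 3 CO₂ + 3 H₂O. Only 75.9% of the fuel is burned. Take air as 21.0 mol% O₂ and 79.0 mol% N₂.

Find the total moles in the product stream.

Stoichiometric O₂ = 4.5 × 202 = 909 mol; O₂ fed = 909 × 2.034 = 1849 mol.
N₂ fed = 1849 × 79/21 = 6955 mol.
Fuel reacted = 0.759 × 202 → ξ = 153.3 mol.
Outlet (n = n₀ + ν ξ):
  C₃H₆: 202 − 1(153.3) = 48.68
  O₂: 1849 − 4.5(153.3) = 1159
  N₂: 6955 (inert)
  CO₂: 0 + 3(153.3) = 460
  H₂O: 0 + 3(153.3) = 460
Total out = 48.68 + 1159 + 6955 + 460 + 460 = 9083 mol.

9080 mol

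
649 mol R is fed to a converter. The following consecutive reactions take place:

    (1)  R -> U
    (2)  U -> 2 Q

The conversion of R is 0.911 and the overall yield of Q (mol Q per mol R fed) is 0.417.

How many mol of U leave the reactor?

456 mol

Conversion of R: R consumed = 1ξ₁ = 0.911 × 649 → ξ₁ = 591.2 mol.
Yield of Q: 2ξ₂ / 649 = 0.417 → ξ₂ = 135.3 mol.
Outlet amounts (n = n₀ + Σ ν·ξ):
  R: 649 − 1(591.2) = 57.76
  U: 0 + 1(591.2) − 1(135.3) = 455.9
  Q: 0 + 2(135.3) = 270.6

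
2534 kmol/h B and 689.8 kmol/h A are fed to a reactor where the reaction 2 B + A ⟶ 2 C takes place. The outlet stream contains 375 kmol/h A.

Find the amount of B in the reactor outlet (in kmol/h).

For A: n = n₀ − 1ξ → 375 = 689.8 − 1ξ, giving ξ = 314.8 kmol/h.
Outlet amounts (n = n₀ + ν ξ):
  B: 2534 − 2(314.8) = 1904
  A: 689.8 − 1(314.8) = 375
  C: 0 + 2(314.8) = 629.6

1900 kmol/h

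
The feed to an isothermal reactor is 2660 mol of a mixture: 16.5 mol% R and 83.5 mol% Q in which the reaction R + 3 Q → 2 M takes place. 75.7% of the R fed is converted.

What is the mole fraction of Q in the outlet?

R reacted = 0.757 × 438.9 = 332.2 mol; ν_R = −1, so ξ = 332.2/1 = 332.2 mol.
Outlet amounts (n = n₀ + ν ξ):
  R: 438.9 − 1(332.2) = 106.7
  Q: 2221 − 3(332.2) = 1224
  M: 0 + 2(332.2) = 664.5
Total out = 1996 mol; y_Q = 1224 / 1996 = 0.6136.

0.614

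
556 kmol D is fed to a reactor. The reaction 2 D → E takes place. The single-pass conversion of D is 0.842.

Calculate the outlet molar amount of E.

D reacted = 0.842 × 556 = 468.2 kmol; ν_D = −2, so ξ = 468.2/2 = 234.1 kmol.
Outlet amounts (n = n₀ + ν ξ):
  D: 556 − 2(234.1) = 87.85
  E: 0 + 1(234.1) = 234.1

234 kmol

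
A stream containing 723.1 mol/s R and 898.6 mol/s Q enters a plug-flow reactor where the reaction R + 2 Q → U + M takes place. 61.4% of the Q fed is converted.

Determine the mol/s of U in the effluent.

276 mol/s

Q reacted = 0.614 × 898.6 = 551.7 mol/s; ν_Q = −2, so ξ = 551.7/2 = 275.9 mol/s.
Outlet amounts (n = n₀ + ν ξ):
  R: 723.1 − 1(275.9) = 447.2
  Q: 898.6 − 2(275.9) = 346.9
  U: 0 + 1(275.9) = 275.9
  M: 0 + 1(275.9) = 275.9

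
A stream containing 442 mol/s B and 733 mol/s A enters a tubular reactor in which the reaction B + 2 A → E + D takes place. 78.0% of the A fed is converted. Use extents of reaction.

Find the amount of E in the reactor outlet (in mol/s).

286 mol/s

A reacted = 0.78 × 733 = 571.7 mol/s; ν_A = −2, so ξ = 571.7/2 = 285.9 mol/s.
Outlet amounts (n = n₀ + ν ξ):
  B: 442 − 1(285.9) = 156.1
  A: 733 − 2(285.9) = 161.3
  E: 0 + 1(285.9) = 285.9
  D: 0 + 1(285.9) = 285.9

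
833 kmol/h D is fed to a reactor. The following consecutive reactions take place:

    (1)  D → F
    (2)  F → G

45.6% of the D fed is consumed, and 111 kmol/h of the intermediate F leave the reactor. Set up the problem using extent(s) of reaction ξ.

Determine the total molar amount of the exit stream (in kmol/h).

833 kmol/h

Conversion of D: D consumed = 1ξ₁ = 0.456 × 833 → ξ₁ = 379.8 kmol/h.
F balance: n_F = 0 + 1ξ₁ − 1ξ₂ = 111 → ξ₂ = (1·379.8 − 111)/1 = 268.8 kmol/h.
Outlet amounts (n = n₀ + Σ ν·ξ):
  D: 833 − 1(379.8) = 453.2
  F: 0 + 1(379.8) − 1(268.8) = 111
  G: 0 + 1(268.8) = 268.8
Total out = 453.2 + 111 + 268.8 = 833 kmol/h.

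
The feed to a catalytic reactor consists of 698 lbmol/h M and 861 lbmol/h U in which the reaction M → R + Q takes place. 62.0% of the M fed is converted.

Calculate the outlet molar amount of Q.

M reacted = 0.62 × 698 = 432.8 lbmol/h; ν_M = −1, so ξ = 432.8/1 = 432.8 lbmol/h.
Outlet amounts (n = n₀ + ν ξ):
  M: 698 − 1(432.8) = 265.2
  R: 0 + 1(432.8) = 432.8
  Q: 0 + 1(432.8) = 432.8
  U: 861 (inert)

433 lbmol/h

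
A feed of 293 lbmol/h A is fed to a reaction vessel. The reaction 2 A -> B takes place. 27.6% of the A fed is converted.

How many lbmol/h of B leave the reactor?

A reacted = 0.276 × 293 = 80.87 lbmol/h; ν_A = −2, so ξ = 80.87/2 = 40.43 lbmol/h.
Outlet amounts (n = n₀ + ν ξ):
  A: 293 − 2(40.43) = 212.1
  B: 0 + 1(40.43) = 40.43

40.4 lbmol/h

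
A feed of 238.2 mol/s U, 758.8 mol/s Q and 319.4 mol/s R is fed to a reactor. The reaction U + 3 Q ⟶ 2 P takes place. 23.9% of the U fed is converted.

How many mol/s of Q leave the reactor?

U reacted = 0.239 × 238.2 = 56.93 mol/s; ν_U = −1, so ξ = 56.93/1 = 56.93 mol/s.
Outlet amounts (n = n₀ + ν ξ):
  U: 238.2 − 1(56.93) = 181.3
  Q: 758.8 − 3(56.93) = 588
  P: 0 + 2(56.93) = 113.9
  R: 319.4 (inert)

588 mol/s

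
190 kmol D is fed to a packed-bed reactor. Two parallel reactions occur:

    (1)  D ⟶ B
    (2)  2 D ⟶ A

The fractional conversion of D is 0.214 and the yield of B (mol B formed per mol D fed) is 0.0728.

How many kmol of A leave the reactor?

Yield of B: 1ξ₁ / 190 = 0.0728 → ξ₁ = 13.83 kmol.
Conversion of D: 1ξ₁ + 2ξ₂ = 0.214 × 190 = 40.66 → ξ₂ = 13.41 kmol.
Outlet amounts (n = n₀ + Σ ν·ξ):
  D: 190 − 1(13.83) − 2(13.41) = 149.3
  B: 0 + 1(13.83) = 13.83
  A: 0 + 1(13.41) = 13.41

13.4 kmol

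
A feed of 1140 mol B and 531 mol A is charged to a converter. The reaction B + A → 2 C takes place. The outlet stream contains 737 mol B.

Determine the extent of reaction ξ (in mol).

For B: n = n₀ − 1ξ → 737 = 1140 − 1ξ, giving ξ = 403 mol.
Outlet amounts (n = n₀ + ν ξ):
  B: 1140 − 1(403) = 737
  A: 531 − 1(403) = 128
  C: 0 + 2(403) = 806

ξ = 403 mol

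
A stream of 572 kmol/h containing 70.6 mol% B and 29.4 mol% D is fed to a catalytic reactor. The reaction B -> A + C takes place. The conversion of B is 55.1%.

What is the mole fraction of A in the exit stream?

0.28

B reacted = 0.551 × 403.8 = 222.5 kmol/h; ν_B = −1, so ξ = 222.5/1 = 222.5 kmol/h.
Outlet amounts (n = n₀ + ν ξ):
  B: 403.8 − 1(222.5) = 181.3
  A: 0 + 1(222.5) = 222.5
  C: 0 + 1(222.5) = 222.5
  D: 168.2 (inert)
Total out = 794.5 kmol/h; y_A = 222.5 / 794.5 = 0.2801.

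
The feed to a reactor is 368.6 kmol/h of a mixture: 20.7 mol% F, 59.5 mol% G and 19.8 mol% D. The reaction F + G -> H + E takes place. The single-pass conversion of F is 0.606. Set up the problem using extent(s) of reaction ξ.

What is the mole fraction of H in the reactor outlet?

0.125

F reacted = 0.606 × 76.3 = 46.24 kmol/h; ν_F = −1, so ξ = 46.24/1 = 46.24 kmol/h.
Outlet amounts (n = n₀ + ν ξ):
  F: 76.3 − 1(46.24) = 30.06
  G: 219.3 − 1(46.24) = 173.1
  H: 0 + 1(46.24) = 46.24
  E: 0 + 1(46.24) = 46.24
  D: 72.98 (inert)
Total out = 368.6 kmol/h; y_H = 46.24 / 368.6 = 0.1254.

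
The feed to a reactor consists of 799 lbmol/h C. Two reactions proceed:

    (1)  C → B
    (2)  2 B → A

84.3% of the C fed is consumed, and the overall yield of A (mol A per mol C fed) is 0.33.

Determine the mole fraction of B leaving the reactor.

Conversion of C: C consumed = 1ξ₁ = 0.843 × 799 → ξ₁ = 673.6 lbmol/h.
Yield of A: 1ξ₂ / 799 = 0.33 → ξ₂ = 263.7 lbmol/h.
Outlet amounts (n = n₀ + Σ ν·ξ):
  C: 799 − 1(673.6) = 125.4
  B: 0 + 1(673.6) − 2(263.7) = 146.2
  A: 0 + 1(263.7) = 263.7
Total out = 535.3 lbmol/h; y_B = 146.2 / 535.3 = 0.2731.

0.273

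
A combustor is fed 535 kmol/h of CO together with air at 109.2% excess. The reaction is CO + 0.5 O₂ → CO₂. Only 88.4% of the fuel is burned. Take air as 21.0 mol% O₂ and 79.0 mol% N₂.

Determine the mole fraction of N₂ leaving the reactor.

Stoichiometric O₂ = 0.5 × 535 = 267.5 kmol/h; O₂ fed = 267.5 × 2.092 = 559.6 kmol/h.
N₂ fed = 559.6 × 79/21 = 2105 kmol/h.
Fuel reacted = 0.884 × 535 → ξ = 472.9 kmol/h.
Outlet (n = n₀ + ν ξ):
  CO: 535 − 1(472.9) = 62.06
  O₂: 559.6 − 0.5(472.9) = 323.1
  N₂: 2105 (inert)
  CO₂: 0 + 1(472.9) = 472.9
Total out = 2963 kmol/h; y_N₂ = 2105 / 2963 = 0.7104.

0.71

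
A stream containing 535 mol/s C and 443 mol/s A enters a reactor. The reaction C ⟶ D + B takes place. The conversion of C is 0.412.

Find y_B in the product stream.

0.184

C reacted = 0.412 × 535 = 220.4 mol/s; ν_C = −1, so ξ = 220.4/1 = 220.4 mol/s.
Outlet amounts (n = n₀ + ν ξ):
  C: 535 − 1(220.4) = 314.6
  D: 0 + 1(220.4) = 220.4
  B: 0 + 1(220.4) = 220.4
  A: 443 (inert)
Total out = 1198 mol/s; y_B = 220.4 / 1198 = 0.1839.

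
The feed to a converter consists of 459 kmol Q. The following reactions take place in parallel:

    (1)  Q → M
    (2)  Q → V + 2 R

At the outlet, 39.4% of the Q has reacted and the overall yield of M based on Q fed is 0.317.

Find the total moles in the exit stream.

Yield of M: 1ξ₁ / 459 = 0.317 → ξ₁ = 145.5 kmol.
Conversion of Q: 1ξ₁ + 1ξ₂ = 0.394 × 459 = 180.8 → ξ₂ = 35.34 kmol.
Outlet amounts (n = n₀ + Σ ν·ξ):
  Q: 459 − 1(145.5) − 1(35.34) = 278.2
  M: 0 + 1(145.5) = 145.5
  V: 0 + 1(35.34) = 35.34
  R: 0 + 2(35.34) = 70.69
Total out = 278.2 + 145.5 + 35.34 + 70.69 = 529.7 kmol.

530 kmol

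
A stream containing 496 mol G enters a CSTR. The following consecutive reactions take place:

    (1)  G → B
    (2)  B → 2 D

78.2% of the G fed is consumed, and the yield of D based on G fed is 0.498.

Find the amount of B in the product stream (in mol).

264 mol

Conversion of G: G consumed = 1ξ₁ = 0.782 × 496 → ξ₁ = 387.9 mol.
Yield of D: 2ξ₂ / 496 = 0.498 → ξ₂ = 123.5 mol.
Outlet amounts (n = n₀ + Σ ν·ξ):
  G: 496 − 1(387.9) = 108.1
  B: 0 + 1(387.9) − 1(123.5) = 264.4
  D: 0 + 2(123.5) = 247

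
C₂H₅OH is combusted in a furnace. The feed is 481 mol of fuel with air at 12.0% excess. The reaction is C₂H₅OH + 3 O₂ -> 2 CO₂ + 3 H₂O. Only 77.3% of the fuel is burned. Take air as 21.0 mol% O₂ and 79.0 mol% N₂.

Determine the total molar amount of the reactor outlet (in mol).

Stoichiometric O₂ = 3 × 481 = 1443 mol; O₂ fed = 1443 × 1.120 = 1616 mol.
N₂ fed = 1616 × 79/21 = 6080 mol.
Fuel reacted = 0.773 × 481 → ξ = 371.8 mol.
Outlet (n = n₀ + ν ξ):
  C₂H₅OH: 481 − 1(371.8) = 109.2
  O₂: 1616 − 3(371.8) = 500.7
  N₂: 6080 (inert)
  CO₂: 0 + 2(371.8) = 743.6
  H₂O: 0 + 3(371.8) = 1115
Total out = 109.2 + 500.7 + 6080 + 743.6 + 1115 = 8549 mol.

8550 mol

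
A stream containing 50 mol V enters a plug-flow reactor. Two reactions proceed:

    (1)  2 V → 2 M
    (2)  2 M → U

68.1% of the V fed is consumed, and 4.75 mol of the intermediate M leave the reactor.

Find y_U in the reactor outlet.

0.414

Conversion of V: V consumed = 2ξ₁ = 0.681 × 50 → ξ₁ = 17.03 mol.
M balance: n_M = 0 + 2ξ₁ − 2ξ₂ = 4.75 → ξ₂ = (2·17.03 − 4.75)/2 = 14.65 mol.
Outlet amounts (n = n₀ + Σ ν·ξ):
  V: 50 − 2(17.03) = 15.95
  M: 0 + 2(17.03) − 2(14.65) = 4.75
  U: 0 + 1(14.65) = 14.65
Total out = 35.35 mol; y_U = 14.65 / 35.35 = 0.4144.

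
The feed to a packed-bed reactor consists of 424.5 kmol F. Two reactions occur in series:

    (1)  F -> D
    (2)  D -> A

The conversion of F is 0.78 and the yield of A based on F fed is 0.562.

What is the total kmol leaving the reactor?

424 kmol

Conversion of F: F consumed = 1ξ₁ = 0.78 × 424.5 → ξ₁ = 331.1 kmol.
Yield of A: 1ξ₂ / 424.5 = 0.562 → ξ₂ = 238.6 kmol.
Outlet amounts (n = n₀ + Σ ν·ξ):
  F: 424.5 − 1(331.1) = 93.39
  D: 0 + 1(331.1) − 1(238.6) = 92.54
  A: 0 + 1(238.6) = 238.6
Total out = 93.39 + 92.54 + 238.6 = 424.5 kmol.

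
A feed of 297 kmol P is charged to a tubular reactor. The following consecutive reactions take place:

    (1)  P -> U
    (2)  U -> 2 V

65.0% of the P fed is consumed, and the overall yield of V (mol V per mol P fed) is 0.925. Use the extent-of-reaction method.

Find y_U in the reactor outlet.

0.128

Conversion of P: P consumed = 1ξ₁ = 0.65 × 297 → ξ₁ = 193.1 kmol.
Yield of V: 2ξ₂ / 297 = 0.925 → ξ₂ = 137.4 kmol.
Outlet amounts (n = n₀ + Σ ν·ξ):
  P: 297 − 1(193.1) = 103.9
  U: 0 + 1(193.1) − 1(137.4) = 55.69
  V: 0 + 2(137.4) = 274.7
Total out = 434.4 kmol; y_U = 55.69 / 434.4 = 0.1282.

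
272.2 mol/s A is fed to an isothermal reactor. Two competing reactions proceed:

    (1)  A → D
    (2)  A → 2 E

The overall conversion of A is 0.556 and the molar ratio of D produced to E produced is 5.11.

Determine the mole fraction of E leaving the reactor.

0.0944

Conversion of A: A consumed = 0.556 × 272.2 = 151.3 mol/s = 1ξ₁ + 1ξ₂.
Selectivity: 1ξ₁ / (2ξ₂) = 5.11 → ξ₁ = 10.22 ξ₂.
Substitute: (1·10.22 + 1) ξ₂ = 151.3 → ξ₂ = 13.49 mol/s, ξ₁ = 137.9 mol/s.
Outlet amounts (n = n₀ + Σ ν·ξ):
  A: 272.2 − 1(137.9) − 1(13.49) = 120.9
  D: 0 + 1(137.9) = 137.9
  E: 0 + 2(13.49) = 26.98
Total out = 285.7 mol/s; y_E = 26.98 / 285.7 = 0.09443.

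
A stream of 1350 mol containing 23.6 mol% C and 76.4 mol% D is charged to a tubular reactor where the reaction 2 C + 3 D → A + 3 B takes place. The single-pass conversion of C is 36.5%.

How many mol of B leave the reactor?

C reacted = 0.365 × 318.6 = 116.3 mol; ν_C = −2, so ξ = 116.3/2 = 58.14 mol.
Outlet amounts (n = n₀ + ν ξ):
  C: 318.6 − 2(58.14) = 202.3
  D: 1031 − 3(58.14) = 857
  A: 0 + 1(58.14) = 58.14
  B: 0 + 3(58.14) = 174.4

174 mol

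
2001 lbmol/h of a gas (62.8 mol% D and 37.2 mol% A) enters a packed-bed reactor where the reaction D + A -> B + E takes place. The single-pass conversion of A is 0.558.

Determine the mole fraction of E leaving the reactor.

0.208

A reacted = 0.558 × 744.4 = 415.4 lbmol/h; ν_A = −1, so ξ = 415.4/1 = 415.4 lbmol/h.
Outlet amounts (n = n₀ + ν ξ):
  D: 1257 − 1(415.4) = 841.3
  A: 744.4 − 1(415.4) = 329
  B: 0 + 1(415.4) = 415.4
  E: 0 + 1(415.4) = 415.4
Total out = 2001 lbmol/h; y_E = 415.4 / 2001 = 0.2076.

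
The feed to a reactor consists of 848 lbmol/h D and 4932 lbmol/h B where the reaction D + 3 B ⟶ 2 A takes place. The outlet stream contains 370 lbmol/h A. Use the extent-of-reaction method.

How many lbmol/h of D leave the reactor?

663 lbmol/h

For A: n = n₀ + 2ξ → 370 = 0 + 2ξ, giving ξ = 185 lbmol/h.
Outlet amounts (n = n₀ + ν ξ):
  D: 848 − 1(185) = 663
  B: 4932 − 3(185) = 4377
  A: 0 + 2(185) = 370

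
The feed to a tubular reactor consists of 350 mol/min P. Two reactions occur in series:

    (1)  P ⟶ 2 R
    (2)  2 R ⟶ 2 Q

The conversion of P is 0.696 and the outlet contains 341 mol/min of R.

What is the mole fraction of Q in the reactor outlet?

0.246

Conversion of P: P consumed = 1ξ₁ = 0.696 × 350 → ξ₁ = 243.6 mol/min.
R balance: n_R = 0 + 2ξ₁ − 2ξ₂ = 341 → ξ₂ = (2·243.6 − 341)/2 = 73.1 mol/min.
Outlet amounts (n = n₀ + Σ ν·ξ):
  P: 350 − 1(243.6) = 106.4
  R: 0 + 2(243.6) − 2(73.1) = 341
  Q: 0 + 2(73.1) = 146.2
Total out = 593.6 mol/min; y_Q = 146.2 / 593.6 = 0.2463.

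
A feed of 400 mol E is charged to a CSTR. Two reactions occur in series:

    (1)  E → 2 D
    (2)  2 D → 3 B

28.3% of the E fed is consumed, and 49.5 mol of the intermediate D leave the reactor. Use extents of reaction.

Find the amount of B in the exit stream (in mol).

265 mol

Conversion of E: E consumed = 1ξ₁ = 0.283 × 400 → ξ₁ = 113.2 mol.
D balance: n_D = 0 + 2ξ₁ − 2ξ₂ = 49.5 → ξ₂ = (2·113.2 − 49.5)/2 = 88.45 mol.
Outlet amounts (n = n₀ + Σ ν·ξ):
  E: 400 − 1(113.2) = 286.8
  D: 0 + 2(113.2) − 2(88.45) = 49.5
  B: 0 + 3(88.45) = 265.3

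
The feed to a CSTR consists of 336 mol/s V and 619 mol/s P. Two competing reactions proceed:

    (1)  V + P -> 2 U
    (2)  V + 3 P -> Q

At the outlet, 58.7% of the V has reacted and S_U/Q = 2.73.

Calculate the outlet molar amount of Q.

Conversion of V: V consumed = 0.587 × 336 = 197.2 mol/s = 1ξ₁ + 1ξ₂.
Selectivity: 2ξ₁ / (1ξ₂) = 2.73 → ξ₁ = 1.365 ξ₂.
Substitute: (1·1.365 + 1) ξ₂ = 197.2 → ξ₂ = 83.4 mol/s, ξ₁ = 113.8 mol/s.
Outlet amounts (n = n₀ + Σ ν·ξ):
  V: 336 − 1(113.8) − 1(83.4) = 138.8
  P: 619 − 1(113.8) − 3(83.4) = 255
  U: 0 + 2(113.8) = 227.7
  Q: 0 + 1(83.4) = 83.4

83.4 mol/s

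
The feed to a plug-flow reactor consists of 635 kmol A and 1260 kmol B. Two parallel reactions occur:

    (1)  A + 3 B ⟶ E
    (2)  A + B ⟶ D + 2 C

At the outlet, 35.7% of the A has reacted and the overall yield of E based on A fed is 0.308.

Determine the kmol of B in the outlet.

Yield of E: 1ξ₁ / 635 = 0.308 → ξ₁ = 195.6 kmol.
Conversion of A: 1ξ₁ + 1ξ₂ = 0.357 × 635 = 226.7 → ξ₂ = 31.12 kmol.
Outlet amounts (n = n₀ + Σ ν·ξ):
  A: 635 − 1(195.6) − 1(31.12) = 408.3
  B: 1260 − 3(195.6) − 1(31.12) = 642.1
  E: 0 + 1(195.6) = 195.6
  D: 0 + 1(31.12) = 31.12
  C: 0 + 2(31.12) = 62.23

642 kmol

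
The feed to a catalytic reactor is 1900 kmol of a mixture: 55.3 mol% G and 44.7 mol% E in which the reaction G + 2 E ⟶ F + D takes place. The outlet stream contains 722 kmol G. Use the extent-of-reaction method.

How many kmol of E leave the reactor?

192 kmol

For G: n = n₀ − 1ξ → 722 = 1051 − 1ξ, giving ξ = 328.7 kmol.
Outlet amounts (n = n₀ + ν ξ):
  G: 1051 − 1(328.7) = 722
  E: 849.3 − 2(328.7) = 191.9
  F: 0 + 1(328.7) = 328.7
  D: 0 + 1(328.7) = 328.7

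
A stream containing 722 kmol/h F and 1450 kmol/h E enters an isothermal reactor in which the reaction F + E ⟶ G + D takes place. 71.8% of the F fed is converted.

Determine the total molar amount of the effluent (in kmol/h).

2170 kmol/h

F reacted = 0.718 × 722 = 518.4 kmol/h; ν_F = −1, so ξ = 518.4/1 = 518.4 kmol/h.
Outlet amounts (n = n₀ + ν ξ):
  F: 722 − 1(518.4) = 203.6
  E: 1450 − 1(518.4) = 931.6
  G: 0 + 1(518.4) = 518.4
  D: 0 + 1(518.4) = 518.4
Total out = 203.6 + 931.6 + 518.4 + 518.4 = 2172 kmol/h.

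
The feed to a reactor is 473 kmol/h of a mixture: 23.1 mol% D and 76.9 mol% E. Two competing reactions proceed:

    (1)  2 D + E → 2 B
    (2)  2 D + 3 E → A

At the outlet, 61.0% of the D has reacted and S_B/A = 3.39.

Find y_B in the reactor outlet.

Conversion of D: D consumed = 0.61 × 109.3 = 66.65 kmol/h = 2ξ₁ + 2ξ₂.
Selectivity: 2ξ₁ / (1ξ₂) = 3.39 → ξ₁ = 1.695 ξ₂.
Substitute: (2·1.695 + 2) ξ₂ = 66.65 → ξ₂ = 12.37 kmol/h, ξ₁ = 20.96 kmol/h.
Outlet amounts (n = n₀ + Σ ν·ξ):
  D: 109.3 − 2(20.96) − 2(12.37) = 42.61
  E: 363.7 − 1(20.96) − 3(12.37) = 305.7
  B: 0 + 2(20.96) = 41.92
  A: 0 + 1(12.37) = 12.37
Total out = 402.6 kmol/h; y_B = 41.92 / 402.6 = 0.1041.

0.104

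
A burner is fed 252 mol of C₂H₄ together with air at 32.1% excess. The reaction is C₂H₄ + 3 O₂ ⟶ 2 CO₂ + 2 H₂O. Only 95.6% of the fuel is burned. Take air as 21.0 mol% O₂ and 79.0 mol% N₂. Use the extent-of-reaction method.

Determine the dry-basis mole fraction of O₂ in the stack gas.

0.061

Stoichiometric O₂ = 3 × 252 = 756 mol; O₂ fed = 756 × 1.321 = 998.7 mol.
N₂ fed = 998.7 × 79/21 = 3757 mol.
Fuel reacted = 0.956 × 252 → ξ = 240.9 mol.
Outlet (n = n₀ + ν ξ):
  C₂H₄: 252 − 1(240.9) = 11.09
  O₂: 998.7 − 3(240.9) = 275.9
  N₂: 3757 (inert)
  CO₂: 0 + 2(240.9) = 481.8
  H₂O: 0 + 2(240.9) = 481.8
Dry total = 4526 mol; y_O₂ (dry) = 275.9 / 4526 = 0.06097.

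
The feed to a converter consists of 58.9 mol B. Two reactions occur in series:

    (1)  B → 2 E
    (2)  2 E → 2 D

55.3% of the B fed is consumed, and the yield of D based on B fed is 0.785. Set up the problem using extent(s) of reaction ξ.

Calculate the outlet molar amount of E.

Conversion of B: B consumed = 1ξ₁ = 0.553 × 58.9 → ξ₁ = 32.57 mol.
Yield of D: 2ξ₂ / 58.9 = 0.785 → ξ₂ = 23.12 mol.
Outlet amounts (n = n₀ + Σ ν·ξ):
  B: 58.9 − 1(32.57) = 26.33
  E: 0 + 2(32.57) − 2(23.12) = 18.91
  D: 0 + 2(23.12) = 46.24

18.9 mol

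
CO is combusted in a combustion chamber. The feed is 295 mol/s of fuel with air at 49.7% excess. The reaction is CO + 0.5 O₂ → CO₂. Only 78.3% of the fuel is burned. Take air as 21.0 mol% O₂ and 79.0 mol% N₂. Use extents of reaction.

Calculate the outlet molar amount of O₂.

105 mol/s

Stoichiometric O₂ = 0.5 × 295 = 147.5 mol/s; O₂ fed = 147.5 × 1.497 = 220.8 mol/s.
N₂ fed = 220.8 × 79/21 = 830.7 mol/s.
Fuel reacted = 0.783 × 295 → ξ = 231 mol/s.
Outlet (n = n₀ + ν ξ):
  CO: 295 − 1(231) = 64.01
  O₂: 220.8 − 0.5(231) = 105.3
  N₂: 830.7 (inert)
  CO₂: 0 + 1(231) = 231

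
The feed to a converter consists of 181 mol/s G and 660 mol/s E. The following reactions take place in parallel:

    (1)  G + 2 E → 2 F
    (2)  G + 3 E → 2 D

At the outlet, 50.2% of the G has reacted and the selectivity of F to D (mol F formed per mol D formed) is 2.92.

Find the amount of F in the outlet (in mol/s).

Conversion of G: G consumed = 0.502 × 181 = 90.86 mol/s = 1ξ₁ + 1ξ₂.
Selectivity: 2ξ₁ / (2ξ₂) = 2.92 → ξ₁ = 2.92 ξ₂.
Substitute: (1·2.92 + 1) ξ₂ = 90.86 → ξ₂ = 23.18 mol/s, ξ₁ = 67.68 mol/s.
Outlet amounts (n = n₀ + Σ ν·ξ):
  G: 181 − 1(67.68) − 1(23.18) = 90.14
  E: 660 − 2(67.68) − 3(23.18) = 455.1
  F: 0 + 2(67.68) = 135.4
  D: 0 + 2(23.18) = 46.36

135 mol/s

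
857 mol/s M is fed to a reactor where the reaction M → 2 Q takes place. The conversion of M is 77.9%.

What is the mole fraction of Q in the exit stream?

0.876

M reacted = 0.779 × 857 = 667.6 mol/s; ν_M = −1, so ξ = 667.6/1 = 667.6 mol/s.
Outlet amounts (n = n₀ + ν ξ):
  M: 857 − 1(667.6) = 189.4
  Q: 0 + 2(667.6) = 1335
Total out = 1525 mol/s; y_Q = 1335 / 1525 = 0.8758.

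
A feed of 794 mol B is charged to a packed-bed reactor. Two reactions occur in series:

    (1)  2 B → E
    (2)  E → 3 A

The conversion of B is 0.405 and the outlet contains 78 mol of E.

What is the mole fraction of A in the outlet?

Conversion of B: B consumed = 2ξ₁ = 0.405 × 794 → ξ₁ = 160.8 mol.
E balance: n_E = 0 + 1ξ₁ − 1ξ₂ = 78 → ξ₂ = (1·160.8 − 78)/1 = 82.78 mol.
Outlet amounts (n = n₀ + Σ ν·ξ):
  B: 794 − 2(160.8) = 472.4
  E: 0 + 1(160.8) − 1(82.78) = 78
  A: 0 + 3(82.78) = 248.4
Total out = 798.8 mol; y_A = 248.4 / 798.8 = 0.3109.

0.311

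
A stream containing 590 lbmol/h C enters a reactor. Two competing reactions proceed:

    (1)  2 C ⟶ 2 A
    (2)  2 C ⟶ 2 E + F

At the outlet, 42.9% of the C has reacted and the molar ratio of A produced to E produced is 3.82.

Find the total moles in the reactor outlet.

Conversion of C: C consumed = 0.429 × 590 = 253.1 lbmol/h = 2ξ₁ + 2ξ₂.
Selectivity: 2ξ₁ / (2ξ₂) = 3.82 → ξ₁ = 3.82 ξ₂.
Substitute: (2·3.82 + 2) ξ₂ = 253.1 → ξ₂ = 26.26 lbmol/h, ξ₁ = 100.3 lbmol/h.
Outlet amounts (n = n₀ + Σ ν·ξ):
  C: 590 − 2(100.3) − 2(26.26) = 336.9
  A: 0 + 2(100.3) = 200.6
  E: 0 + 2(26.26) = 52.51
  F: 0 + 1(26.26) = 26.26
Total out = 336.9 + 200.6 + 52.51 + 26.26 = 616.3 lbmol/h.

616 lbmol/h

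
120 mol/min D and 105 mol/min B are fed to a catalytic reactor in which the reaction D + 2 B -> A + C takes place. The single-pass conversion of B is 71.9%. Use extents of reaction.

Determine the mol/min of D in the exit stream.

B reacted = 0.719 × 105 = 75.49 mol/min; ν_B = −2, so ξ = 75.49/2 = 37.75 mol/min.
Outlet amounts (n = n₀ + ν ξ):
  D: 120 − 1(37.75) = 82.25
  B: 105 − 2(37.75) = 29.51
  A: 0 + 1(37.75) = 37.75
  C: 0 + 1(37.75) = 37.75

82.3 mol/min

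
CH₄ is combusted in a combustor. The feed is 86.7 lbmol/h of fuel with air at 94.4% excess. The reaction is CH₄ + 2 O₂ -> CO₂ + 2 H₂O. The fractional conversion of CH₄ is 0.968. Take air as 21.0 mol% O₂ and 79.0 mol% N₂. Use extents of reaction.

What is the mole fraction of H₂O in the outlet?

0.0992

Stoichiometric O₂ = 2 × 86.7 = 173.4 lbmol/h; O₂ fed = 173.4 × 1.944 = 337.1 lbmol/h.
N₂ fed = 337.1 × 79/21 = 1268 lbmol/h.
Fuel reacted = 0.968 × 86.7 → ξ = 83.93 lbmol/h.
Outlet (n = n₀ + ν ξ):
  CH₄: 86.7 − 1(83.93) = 2.774
  O₂: 337.1 − 2(83.93) = 169.2
  N₂: 1268 (inert)
  CO₂: 0 + 1(83.93) = 83.93
  H₂O: 0 + 2(83.93) = 167.9
Total out = 1692 lbmol/h; y_H₂O = 167.9 / 1692 = 0.09921.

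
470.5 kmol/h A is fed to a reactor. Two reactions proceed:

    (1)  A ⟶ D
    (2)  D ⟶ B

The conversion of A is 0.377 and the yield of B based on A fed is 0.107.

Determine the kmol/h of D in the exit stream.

127 kmol/h

Conversion of A: A consumed = 1ξ₁ = 0.377 × 470.5 → ξ₁ = 177.4 kmol/h.
Yield of B: 1ξ₂ / 470.5 = 0.107 → ξ₂ = 50.34 kmol/h.
Outlet amounts (n = n₀ + Σ ν·ξ):
  A: 470.5 − 1(177.4) = 293.1
  D: 0 + 1(177.4) − 1(50.34) = 127
  B: 0 + 1(50.34) = 50.34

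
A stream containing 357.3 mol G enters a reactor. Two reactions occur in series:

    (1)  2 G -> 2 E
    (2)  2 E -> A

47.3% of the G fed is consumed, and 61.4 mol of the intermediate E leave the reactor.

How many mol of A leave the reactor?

Conversion of G: G consumed = 2ξ₁ = 0.473 × 357.3 → ξ₁ = 84.5 mol.
E balance: n_E = 0 + 2ξ₁ − 2ξ₂ = 61.4 → ξ₂ = (2·84.5 − 61.4)/2 = 53.8 mol.
Outlet amounts (n = n₀ + Σ ν·ξ):
  G: 357.3 − 2(84.5) = 188.3
  E: 0 + 2(84.5) − 2(53.8) = 61.4
  A: 0 + 1(53.8) = 53.8

53.8 mol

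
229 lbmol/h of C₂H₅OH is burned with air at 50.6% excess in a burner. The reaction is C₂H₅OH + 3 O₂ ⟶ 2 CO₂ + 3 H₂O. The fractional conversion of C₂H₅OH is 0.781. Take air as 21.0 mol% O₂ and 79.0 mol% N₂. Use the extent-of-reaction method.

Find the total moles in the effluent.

5330 lbmol/h

Stoichiometric O₂ = 3 × 229 = 687 lbmol/h; O₂ fed = 687 × 1.506 = 1035 lbmol/h.
N₂ fed = 1035 × 79/21 = 3892 lbmol/h.
Fuel reacted = 0.781 × 229 → ξ = 178.8 lbmol/h.
Outlet (n = n₀ + ν ξ):
  C₂H₅OH: 229 − 1(178.8) = 50.15
  O₂: 1035 − 3(178.8) = 498.1
  N₂: 3892 (inert)
  CO₂: 0 + 2(178.8) = 357.7
  H₂O: 0 + 3(178.8) = 536.5
Total out = 50.15 + 498.1 + 3892 + 357.7 + 536.5 = 5335 lbmol/h.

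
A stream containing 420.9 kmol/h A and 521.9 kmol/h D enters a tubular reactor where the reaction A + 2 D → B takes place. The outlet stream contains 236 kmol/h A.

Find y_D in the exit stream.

0.265

For A: n = n₀ − 1ξ → 236 = 420.9 − 1ξ, giving ξ = 184.9 kmol/h.
Outlet amounts (n = n₀ + ν ξ):
  A: 420.9 − 1(184.9) = 236
  D: 521.9 − 2(184.9) = 152.1
  B: 0 + 1(184.9) = 184.9
Total out = 573 kmol/h; y_D = 152.1 / 573 = 0.2654.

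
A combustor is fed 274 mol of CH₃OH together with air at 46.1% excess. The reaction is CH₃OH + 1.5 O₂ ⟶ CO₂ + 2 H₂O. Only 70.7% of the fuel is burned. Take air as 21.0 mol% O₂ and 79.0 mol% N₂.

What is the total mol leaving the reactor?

Stoichiometric O₂ = 1.5 × 274 = 411 mol; O₂ fed = 411 × 1.461 = 600.5 mol.
N₂ fed = 600.5 × 79/21 = 2259 mol.
Fuel reacted = 0.707 × 274 → ξ = 193.7 mol.
Outlet (n = n₀ + ν ξ):
  CH₃OH: 274 − 1(193.7) = 80.28
  O₂: 600.5 − 1.5(193.7) = 309.9
  N₂: 2259 (inert)
  CO₂: 0 + 1(193.7) = 193.7
  H₂O: 0 + 2(193.7) = 387.4
Total out = 80.28 + 309.9 + 2259 + 193.7 + 387.4 = 3230 mol.

3230 mol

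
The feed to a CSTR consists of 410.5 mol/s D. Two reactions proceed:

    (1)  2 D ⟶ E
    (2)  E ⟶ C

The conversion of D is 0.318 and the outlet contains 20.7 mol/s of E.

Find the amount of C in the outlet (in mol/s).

Conversion of D: D consumed = 2ξ₁ = 0.318 × 410.5 → ξ₁ = 65.27 mol/s.
E balance: n_E = 0 + 1ξ₁ − 1ξ₂ = 20.7 → ξ₂ = (1·65.27 − 20.7)/1 = 44.57 mol/s.
Outlet amounts (n = n₀ + Σ ν·ξ):
  D: 410.5 − 2(65.27) = 280
  E: 0 + 1(65.27) − 1(44.57) = 20.7
  C: 0 + 1(44.57) = 44.57

44.6 mol/s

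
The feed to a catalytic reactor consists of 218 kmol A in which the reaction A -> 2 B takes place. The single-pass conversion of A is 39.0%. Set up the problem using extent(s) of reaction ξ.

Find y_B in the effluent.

0.561

A reacted = 0.39 × 218 = 85.02 kmol; ν_A = −1, so ξ = 85.02/1 = 85.02 kmol.
Outlet amounts (n = n₀ + ν ξ):
  A: 218 − 1(85.02) = 133
  B: 0 + 2(85.02) = 170
Total out = 303 kmol; y_B = 170 / 303 = 0.5612.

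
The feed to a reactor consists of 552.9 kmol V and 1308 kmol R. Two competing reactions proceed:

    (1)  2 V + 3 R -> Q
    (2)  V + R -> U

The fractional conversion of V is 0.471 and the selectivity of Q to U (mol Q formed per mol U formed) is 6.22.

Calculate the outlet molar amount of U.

19.4 kmol

Conversion of V: V consumed = 0.471 × 552.9 = 260.4 kmol = 2ξ₁ + 1ξ₂.
Selectivity: 1ξ₁ / (1ξ₂) = 6.22 → ξ₁ = 6.22 ξ₂.
Substitute: (2·6.22 + 1) ξ₂ = 260.4 → ξ₂ = 19.38 kmol, ξ₁ = 120.5 kmol.
Outlet amounts (n = n₀ + Σ ν·ξ):
  V: 552.9 − 2(120.5) − 1(19.38) = 292.5
  R: 1308 − 3(120.5) − 1(19.38) = 927.1
  Q: 0 + 1(120.5) = 120.5
  U: 0 + 1(19.38) = 19.38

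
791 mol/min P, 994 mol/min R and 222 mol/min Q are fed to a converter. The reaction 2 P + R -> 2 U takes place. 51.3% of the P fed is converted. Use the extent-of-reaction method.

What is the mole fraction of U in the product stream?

0.225

P reacted = 0.513 × 791 = 405.8 mol/min; ν_P = −2, so ξ = 405.8/2 = 202.9 mol/min.
Outlet amounts (n = n₀ + ν ξ):
  P: 791 − 2(202.9) = 385.2
  R: 994 − 1(202.9) = 791.1
  U: 0 + 2(202.9) = 405.8
  Q: 222 (inert)
Total out = 1804 mol/min; y_U = 405.8 / 1804 = 0.2249.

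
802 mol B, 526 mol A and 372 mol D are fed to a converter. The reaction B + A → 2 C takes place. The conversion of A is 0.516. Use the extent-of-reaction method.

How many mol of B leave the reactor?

531 mol

A reacted = 0.516 × 526 = 271.4 mol; ν_A = −1, so ξ = 271.4/1 = 271.4 mol.
Outlet amounts (n = n₀ + ν ξ):
  B: 802 − 1(271.4) = 530.6
  A: 526 − 1(271.4) = 254.6
  C: 0 + 2(271.4) = 542.8
  D: 372 (inert)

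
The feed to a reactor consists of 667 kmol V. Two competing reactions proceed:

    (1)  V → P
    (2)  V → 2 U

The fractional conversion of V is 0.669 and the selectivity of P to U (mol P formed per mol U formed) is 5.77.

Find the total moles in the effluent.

703 kmol

Conversion of V: V consumed = 0.669 × 667 = 446.2 kmol = 1ξ₁ + 1ξ₂.
Selectivity: 1ξ₁ / (2ξ₂) = 5.77 → ξ₁ = 11.54 ξ₂.
Substitute: (1·11.54 + 1) ξ₂ = 446.2 → ξ₂ = 35.58 kmol, ξ₁ = 410.6 kmol.
Outlet amounts (n = n₀ + Σ ν·ξ):
  V: 667 − 1(410.6) − 1(35.58) = 220.8
  P: 0 + 1(410.6) = 410.6
  U: 0 + 2(35.58) = 71.17
Total out = 220.8 + 410.6 + 71.17 = 702.6 kmol.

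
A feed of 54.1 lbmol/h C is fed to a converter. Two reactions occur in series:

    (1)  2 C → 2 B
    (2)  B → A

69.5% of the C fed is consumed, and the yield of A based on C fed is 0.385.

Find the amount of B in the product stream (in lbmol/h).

Conversion of C: C consumed = 2ξ₁ = 0.695 × 54.1 → ξ₁ = 18.8 lbmol/h.
Yield of A: 1ξ₂ / 54.1 = 0.385 → ξ₂ = 20.83 lbmol/h.
Outlet amounts (n = n₀ + Σ ν·ξ):
  C: 54.1 − 2(18.8) = 16.5
  B: 0 + 2(18.8) − 1(20.83) = 16.77
  A: 0 + 1(20.83) = 20.83

16.8 lbmol/h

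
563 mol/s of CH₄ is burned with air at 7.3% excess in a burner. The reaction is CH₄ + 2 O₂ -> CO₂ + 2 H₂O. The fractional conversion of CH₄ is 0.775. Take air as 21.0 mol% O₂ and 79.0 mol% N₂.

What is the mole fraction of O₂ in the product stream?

Stoichiometric O₂ = 2 × 563 = 1126 mol/s; O₂ fed = 1126 × 1.073 = 1208 mol/s.
N₂ fed = 1208 × 79/21 = 4545 mol/s.
Fuel reacted = 0.775 × 563 → ξ = 436.3 mol/s.
Outlet (n = n₀ + ν ξ):
  CH₄: 563 − 1(436.3) = 126.7
  O₂: 1208 − 2(436.3) = 335.5
  N₂: 4545 (inert)
  CO₂: 0 + 1(436.3) = 436.3
  H₂O: 0 + 2(436.3) = 872.6
Total out = 6316 mol/s; y_O₂ = 335.5 / 6316 = 0.05312.

0.0531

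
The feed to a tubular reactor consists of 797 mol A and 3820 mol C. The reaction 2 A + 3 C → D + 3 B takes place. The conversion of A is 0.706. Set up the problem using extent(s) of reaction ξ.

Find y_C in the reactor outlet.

0.686

A reacted = 0.706 × 797 = 562.7 mol; ν_A = −2, so ξ = 562.7/2 = 281.3 mol.
Outlet amounts (n = n₀ + ν ξ):
  A: 797 − 2(281.3) = 234.3
  C: 3820 − 3(281.3) = 2976
  D: 0 + 1(281.3) = 281.3
  B: 0 + 3(281.3) = 844
Total out = 4336 mol; y_C = 2976 / 4336 = 0.6864.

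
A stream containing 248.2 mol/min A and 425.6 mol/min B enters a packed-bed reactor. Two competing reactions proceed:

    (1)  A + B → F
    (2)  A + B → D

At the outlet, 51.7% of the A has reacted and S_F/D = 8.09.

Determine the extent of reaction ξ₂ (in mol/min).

Conversion of A: A consumed = 0.517 × 248.2 = 128.3 mol/min = 1ξ₁ + 1ξ₂.
Selectivity: 1ξ₁ / (1ξ₂) = 8.09 → ξ₁ = 8.09 ξ₂.
Substitute: (1·8.09 + 1) ξ₂ = 128.3 → ξ₂ = 14.12 mol/min, ξ₁ = 114.2 mol/min.
Outlet amounts (n = n₀ + Σ ν·ξ):
  A: 248.2 − 1(114.2) − 1(14.12) = 119.9
  B: 425.6 − 1(114.2) − 1(14.12) = 297.3
  F: 0 + 1(114.2) = 114.2
  D: 0 + 1(14.12) = 14.12

ξ₂ = 14.1 mol/min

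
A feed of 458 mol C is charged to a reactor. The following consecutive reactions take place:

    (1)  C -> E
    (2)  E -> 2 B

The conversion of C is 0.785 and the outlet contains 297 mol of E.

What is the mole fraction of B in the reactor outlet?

Conversion of C: C consumed = 1ξ₁ = 0.785 × 458 → ξ₁ = 359.5 mol.
E balance: n_E = 0 + 1ξ₁ − 1ξ₂ = 297 → ξ₂ = (1·359.5 − 297)/1 = 62.53 mol.
Outlet amounts (n = n₀ + Σ ν·ξ):
  C: 458 − 1(359.5) = 98.47
  E: 0 + 1(359.5) − 1(62.53) = 297
  B: 0 + 2(62.53) = 125.1
Total out = 520.5 mol; y_B = 125.1 / 520.5 = 0.2403.

0.24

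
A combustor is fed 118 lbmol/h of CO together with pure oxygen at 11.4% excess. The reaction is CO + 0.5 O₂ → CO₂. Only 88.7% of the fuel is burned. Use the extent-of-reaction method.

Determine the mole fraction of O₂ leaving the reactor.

Stoichiometric O₂ = 0.5 × 118 = 59 lbmol/h; O₂ fed = 59 × 1.114 = 65.73 lbmol/h.
Fuel reacted = 0.887 × 118 → ξ = 104.7 lbmol/h.
Outlet (n = n₀ + ν ξ):
  CO: 118 − 1(104.7) = 13.33
  O₂: 65.73 − 0.5(104.7) = 13.39
  CO₂: 0 + 1(104.7) = 104.7
Total out = 131.4 lbmol/h; y_O₂ = 13.39 / 131.4 = 0.1019.

0.102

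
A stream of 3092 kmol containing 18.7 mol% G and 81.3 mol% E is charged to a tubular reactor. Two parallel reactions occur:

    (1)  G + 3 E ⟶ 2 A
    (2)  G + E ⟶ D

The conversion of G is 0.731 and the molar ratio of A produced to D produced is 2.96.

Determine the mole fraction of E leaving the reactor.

Conversion of G: G consumed = 0.731 × 578.2 = 422.7 kmol = 1ξ₁ + 1ξ₂.
Selectivity: 2ξ₁ / (1ξ₂) = 2.96 → ξ₁ = 1.48 ξ₂.
Substitute: (1·1.48 + 1) ξ₂ = 422.7 → ξ₂ = 170.4 kmol, ξ₁ = 252.2 kmol.
Outlet amounts (n = n₀ + Σ ν·ξ):
  G: 578.2 − 1(252.2) − 1(170.4) = 155.5
  E: 2514 − 3(252.2) − 1(170.4) = 1587
  A: 0 + 2(252.2) = 504.5
  D: 0 + 1(170.4) = 170.4
Total out = 2417 kmol; y_E = 1587 / 2417 = 0.6564.

0.656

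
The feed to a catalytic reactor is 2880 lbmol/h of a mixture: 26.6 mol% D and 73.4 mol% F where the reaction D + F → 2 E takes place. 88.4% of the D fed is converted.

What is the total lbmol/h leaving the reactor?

D reacted = 0.884 × 766.1 = 677.2 lbmol/h; ν_D = −1, so ξ = 677.2/1 = 677.2 lbmol/h.
Outlet amounts (n = n₀ + ν ξ):
  D: 766.1 − 1(677.2) = 88.87
  F: 2114 − 1(677.2) = 1437
  E: 0 + 2(677.2) = 1354
Total out = 88.87 + 1437 + 1354 = 2880 lbmol/h.

2880 lbmol/h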